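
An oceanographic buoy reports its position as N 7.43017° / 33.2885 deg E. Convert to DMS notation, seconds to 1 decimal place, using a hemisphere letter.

7°25′48.6″ N, 33°17′18.6″ E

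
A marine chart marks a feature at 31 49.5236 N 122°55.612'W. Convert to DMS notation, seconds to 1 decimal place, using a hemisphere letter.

φ: fractional minutes 0.52360 × 60 = 31.416″
Longitude: 55.61200′ → 55′ and 0.61200 × 60 = 36.720″

31°49′31.4″ N, 122°55′36.7″ W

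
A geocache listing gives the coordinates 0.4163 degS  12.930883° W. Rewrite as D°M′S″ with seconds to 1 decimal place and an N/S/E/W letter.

0°24′58.7″ S, 12°55′51.2″ W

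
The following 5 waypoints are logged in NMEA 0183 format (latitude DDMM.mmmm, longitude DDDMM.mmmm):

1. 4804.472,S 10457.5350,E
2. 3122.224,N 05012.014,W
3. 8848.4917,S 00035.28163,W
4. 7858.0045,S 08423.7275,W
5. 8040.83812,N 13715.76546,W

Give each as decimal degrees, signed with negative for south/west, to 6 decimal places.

Point 1:
  φ: degrees = first 2 digits = 48, minutes = 4.472; 48 + 4.472/60 = 48.0745333
  S → negative
  Lon: degrees = first 3 digits = 104, minutes = 57.535; 104 + 57.535/60 = 104.9589167
  E → positive
Point 2:
  Latitude: degrees = first 2 digits = 31, minutes = 22.224; 31 + 22.224/60 = 31.3704000
  N → positive
  Longitude: split at 3 digits → 050° and 12.014′; 50 + 12.014/60 = 50.2002333
  hemisphere W, so the sign is −
Point 3:
  Lat: split at 2 digits → 88° and 48.4917′; 88 + 48.4917/60 = 88.8081950
  S → negative
  Lon: split at 3 digits → 000° and 35.28163′; 0 + 35.28163/60 = 0.5880272
  W ⇒ negate
Point 4:
  φ: split at 2 digits → 78° and 58.0045′; 78 + 58.0045/60 = 78.9667417
  S ⇒ negate
  λ: split at 3 digits → 084° and 23.7275′; 84 + 23.7275/60 = 84.3954583
  W → negative
Point 5:
  φ: split at 2 digits → 80° and 40.83812′; 80 + 40.83812/60 = 80.6806353
  N → positive
  λ: split at 3 digits → 137° and 15.76546′; 137 + 15.76546/60 = 137.2627577
  W → negative

1. -48.074533, 104.958917
2. 31.370400, -50.200233
3. -88.808195, -0.588027
4. -78.966742, -84.395458
5. 80.680635, -137.262758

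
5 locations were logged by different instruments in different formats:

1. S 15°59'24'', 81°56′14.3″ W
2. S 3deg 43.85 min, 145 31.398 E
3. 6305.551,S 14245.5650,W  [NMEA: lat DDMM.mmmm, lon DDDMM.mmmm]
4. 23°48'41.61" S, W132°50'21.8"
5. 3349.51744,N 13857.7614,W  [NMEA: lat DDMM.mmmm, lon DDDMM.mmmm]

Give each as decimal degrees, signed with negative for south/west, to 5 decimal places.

Point 1:
  Latitude: 15 + 59/60 + 24/3600 = 15.990000
  hemisphere S, so the sign is −
  Lon: 81 + 56/60 + 14.3/3600 = 81.937306
  hemisphere W, so the sign is −
Point 2:
  φ: 3 + 43.85/60 = 3.730833
  hemisphere S, so the sign is −
  Longitude: 31.398′ = 0.523300°; total 145.523300
  E → positive
Point 3:
  φ: degrees = first 2 digits = 63, minutes = 5.551; 63 + 5.551/60 = 63.092517
  S ⇒ negate
  Longitude: degrees = first 3 digits = 142, minutes = 45.565; 142 + 45.565/60 = 142.759417
  hemisphere W, so the sign is −
Point 4:
  Latitude: 48′ + 41.61″ = 48.69350′; 23 + 48.69350/60 = 23.811558
  S ⇒ negate
  Lon: 50′ + 21.8″ = 50.36333′; 132 + 50.36333/60 = 132.839389
  hemisphere W, so the sign is −
Point 5:
  Latitude: split at 2 digits → 33° and 49.51744′; 33 + 49.51744/60 = 33.825291
  N → positive
  Lon: degrees = first 3 digits = 138, minutes = 57.7614; 138 + 57.7614/60 = 138.962690
  hemisphere W, so the sign is −

1. -15.99000, -81.93731
2. -3.73083, 145.52330
3. -63.09252, -142.75942
4. -23.81156, -132.83939
5. 33.82529, -138.96269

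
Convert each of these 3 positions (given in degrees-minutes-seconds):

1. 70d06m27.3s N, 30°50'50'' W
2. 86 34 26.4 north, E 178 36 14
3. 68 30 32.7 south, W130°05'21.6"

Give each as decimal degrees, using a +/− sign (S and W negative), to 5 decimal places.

Point 1:
  Latitude: 70 + 6/60 + 27.3/3600 = 70.107583
  N → positive
  Lon: 30 + 50/60 + 50/3600 = 30.847222
  W → negative
Point 2:
  φ: 86 + 34/60 + 26.4/3600 = 86.574000
  N ⇒ keep positive
  Longitude: 178° + 36/60 + 14/3600 = 178 + 0.600000 + 0.003889 = 178.603889
  E → positive
Point 3:
  Lat: 68° + 30/60 + 32.7/3600 = 68 + 0.500000 + 0.009083 = 68.509083
  S → negative
  λ: 130° + 5/60 + 21.6/3600 = 130 + 0.083333 + 0.006000 = 130.089333
  hemisphere W, so the sign is −

1. 70.10758, -30.84722
2. 86.57400, 178.60389
3. -68.50908, -130.08933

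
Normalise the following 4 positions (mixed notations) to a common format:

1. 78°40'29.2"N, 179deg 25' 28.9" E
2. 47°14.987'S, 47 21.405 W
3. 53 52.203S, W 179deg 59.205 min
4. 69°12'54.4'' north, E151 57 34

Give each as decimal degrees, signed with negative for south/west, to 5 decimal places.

1. 78.67478, 179.42469
2. -47.24978, -47.35675
3. -53.87005, -179.98675
4. 69.21511, 151.95944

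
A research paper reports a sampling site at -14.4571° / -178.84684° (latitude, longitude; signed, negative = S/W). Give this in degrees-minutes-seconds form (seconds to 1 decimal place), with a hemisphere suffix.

Latitude is negative → S; |value| = 14.457100
Lat: 0.457100 × 60 = 27.42600′ → 27′, remainder × 60 = 25.560″
Longitude is negative → W; |value| = 178.846840
Lon: 0.846840° → 50.81040′; 0.81040 × 60 = 48.624″

14°27′25.6″ S, 178°50′48.6″ W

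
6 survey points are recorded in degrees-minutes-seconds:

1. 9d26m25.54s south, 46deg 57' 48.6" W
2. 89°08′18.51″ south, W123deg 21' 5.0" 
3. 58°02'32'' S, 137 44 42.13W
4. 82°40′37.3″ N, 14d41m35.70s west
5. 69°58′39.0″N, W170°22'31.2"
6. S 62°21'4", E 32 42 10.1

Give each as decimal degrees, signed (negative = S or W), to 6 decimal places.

1. -9.440428, -46.963500
2. -89.138475, -123.351389
3. -58.042222, -137.745036
4. 82.677028, -14.693250
5. 69.977500, -170.375333
6. -62.351111, 32.702806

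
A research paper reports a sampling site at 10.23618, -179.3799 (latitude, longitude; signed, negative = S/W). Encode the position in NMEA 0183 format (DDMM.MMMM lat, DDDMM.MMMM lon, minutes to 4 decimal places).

Lat: fractional part 0.236180 → 14.170800 minutes
Longitude is negative → W; |value| = 179.379900
λ: fractional part 0.379900 → 22.794000 minutes

1014.1708,N / 17922.7940,W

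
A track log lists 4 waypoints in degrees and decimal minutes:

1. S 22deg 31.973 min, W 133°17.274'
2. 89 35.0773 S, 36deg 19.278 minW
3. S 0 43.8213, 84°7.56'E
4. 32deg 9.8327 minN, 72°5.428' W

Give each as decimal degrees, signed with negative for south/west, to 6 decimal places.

1. -22.532883, -133.287900
2. -89.584622, -36.321300
3. -0.730355, 84.126000
4. 32.163878, -72.090467

Point 1:
  Latitude: 22 + 31.973/60 = 22.5328833
  S ⇒ negate
  Lon: 133 + 17.274/60 = 133.2879000
  W ⇒ negate
Point 2:
  φ: 89 + 35.0773/60 = 89.5846217
  hemisphere S, so the sign is −
  Lon: 36 + 19.278/60 = 36.3213000
  W ⇒ negate
Point 3:
  φ: 0 + 43.8213/60 = 0.7303550
  S → negative
  λ: 7.56′ = 0.126000°; total 84.1260000
  E ⇒ keep positive
Point 4:
  Latitude: 32 + 9.8327/60 = 32.1638783
  N ⇒ keep positive
  λ: 5.428′ = 0.090467°; total 72.0904667
  W → negative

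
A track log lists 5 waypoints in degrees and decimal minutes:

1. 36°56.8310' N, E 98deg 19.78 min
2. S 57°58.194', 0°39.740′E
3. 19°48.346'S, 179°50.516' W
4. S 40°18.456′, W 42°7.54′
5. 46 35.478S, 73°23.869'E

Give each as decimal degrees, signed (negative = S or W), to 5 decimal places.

Point 1:
  Lat: 36 + 56.831/60 = 36.947183
  N → positive
  Longitude: 19.78′ = 0.329667°; total 98.329667
  E → positive
Point 2:
  Latitude: 58.194′ = 0.969900°; total 57.969900
  hemisphere S, so the sign is −
  Lon: 39.74′ = 0.662333°; total 0.662333
  E ⇒ keep positive
Point 3:
  φ: 19 + 48.346/60 = 19.805767
  S → negative
  λ: 50.516′ = 0.841933°; total 179.841933
  hemisphere W, so the sign is −
Point 4:
  Lat: 40 + 18.456/60 = 40.307600
  hemisphere S, so the sign is −
  Lon: 7.54′ = 0.125667°; total 42.125667
  W ⇒ negate
Point 5:
  Lat: 35.478′ = 0.591300°; total 46.591300
  hemisphere S, so the sign is −
  Longitude: 73 + 23.869/60 = 73.397817
  E ⇒ keep positive

1. 36.94718, 98.32967
2. -57.96990, 0.66233
3. -19.80577, -179.84193
4. -40.30760, -42.12567
5. -46.59130, 73.39782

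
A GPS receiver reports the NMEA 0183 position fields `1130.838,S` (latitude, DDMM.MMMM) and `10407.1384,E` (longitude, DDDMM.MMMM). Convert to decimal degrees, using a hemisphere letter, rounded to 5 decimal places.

Lat: split at 2 digits → 11° and 30.838′; 11 + 30.838/60 = 11.513967
λ: degrees = first 3 digits = 104, minutes = 7.1384; 104 + 7.1384/60 = 104.118973

11.51397° S, 104.11897° E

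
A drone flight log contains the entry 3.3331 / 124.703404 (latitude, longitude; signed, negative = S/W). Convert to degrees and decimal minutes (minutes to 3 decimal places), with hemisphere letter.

φ: minutes = (3.333100 − 3) × 60 = 19.98600
Lon: 124° + 0.703404 × 60 = 124° 42.20424′

3° 19.986′ N, 124° 42.204′ E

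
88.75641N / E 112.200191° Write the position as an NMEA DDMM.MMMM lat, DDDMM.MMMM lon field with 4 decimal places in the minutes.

Latitude: fractional part 0.756410 → 45.384600 minutes
Longitude: fractional part 0.200191 → 12.011460 minutes

8845.3846,N / 11212.0115,E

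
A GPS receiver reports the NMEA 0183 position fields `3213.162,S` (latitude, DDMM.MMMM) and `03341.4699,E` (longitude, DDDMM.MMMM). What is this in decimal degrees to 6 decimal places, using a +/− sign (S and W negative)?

Lat: degrees = first 2 digits = 32, minutes = 13.162; 32 + 13.162/60 = 32.2193667
S → negative
λ: degrees = first 3 digits = 33, minutes = 41.4699; 33 + 41.4699/60 = 33.6911650
E ⇒ keep positive

-32.219367, 33.691165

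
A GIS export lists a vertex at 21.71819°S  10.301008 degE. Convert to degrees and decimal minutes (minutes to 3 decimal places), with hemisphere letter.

Latitude: fractional part 0.718190 → 43.09140 minutes
Longitude: minutes = (10.301008 − 10) × 60 = 18.06048

21° 43.091′ S, 10° 18.060′ E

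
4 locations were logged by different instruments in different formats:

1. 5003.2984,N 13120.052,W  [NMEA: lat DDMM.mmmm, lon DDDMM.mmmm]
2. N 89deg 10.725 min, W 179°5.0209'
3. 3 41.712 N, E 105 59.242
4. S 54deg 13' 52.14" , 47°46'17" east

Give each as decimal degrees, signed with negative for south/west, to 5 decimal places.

1. 50.05497, -131.33420
2. 89.17875, -179.08368
3. 3.69520, 105.98737
4. -54.23115, 47.77139

Point 1:
  Latitude: split at 2 digits → 50° and 3.2984′; 50 + 3.2984/60 = 50.054973
  N → positive
  λ: degrees = first 3 digits = 131, minutes = 20.052; 131 + 20.052/60 = 131.334200
  W ⇒ negate
Point 2:
  Lat: 10.725′ = 0.178750°; total 89.178750
  N ⇒ keep positive
  Lon: 179 + 5.0209/60 = 179.083682
  W → negative
Point 3:
  Lat: 3 + 41.712/60 = 3.695200
  N → positive
  λ: 59.242′ = 0.987367°; total 105.987367
  E ⇒ keep positive
Point 4:
  φ: 13′ + 52.14″ = 13.86900′; 54 + 13.86900/60 = 54.231150
  hemisphere S, so the sign is −
  Lon: 46′ + 17″ = 46.28333′; 47 + 46.28333/60 = 47.771389
  E ⇒ keep positive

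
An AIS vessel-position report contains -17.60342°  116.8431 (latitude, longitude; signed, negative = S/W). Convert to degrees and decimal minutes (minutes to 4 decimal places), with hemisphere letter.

Latitude is negative → S; |value| = 17.603420
φ: minutes = (17.603420 − 17) × 60 = 36.205200
λ: 116° + 0.843100 × 60 = 116° 50.586000′

17° 36.2052′ S, 116° 50.5860′ E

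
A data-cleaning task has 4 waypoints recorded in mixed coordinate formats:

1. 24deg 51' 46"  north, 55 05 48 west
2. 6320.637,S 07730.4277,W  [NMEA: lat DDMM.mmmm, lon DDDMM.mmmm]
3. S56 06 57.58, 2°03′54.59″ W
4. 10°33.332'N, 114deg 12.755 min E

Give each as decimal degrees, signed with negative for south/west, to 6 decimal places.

1. 24.862778, -55.096667
2. -63.343950, -77.507128
3. -56.115994, -2.065164
4. 10.555533, 114.212583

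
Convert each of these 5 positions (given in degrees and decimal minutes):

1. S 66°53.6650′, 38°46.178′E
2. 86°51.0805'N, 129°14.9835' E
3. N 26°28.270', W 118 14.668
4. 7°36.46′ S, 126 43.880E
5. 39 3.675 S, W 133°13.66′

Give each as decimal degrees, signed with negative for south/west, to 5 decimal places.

1. -66.89442, 38.76963
2. 86.85134, 129.24973
3. 26.47117, -118.24447
4. -7.60767, 126.73133
5. -39.06125, -133.22767

Point 1:
  φ: 53.665′ = 0.894417°; total 66.894417
  S ⇒ negate
  λ: 38 + 46.178/60 = 38.769633
  E → positive
Point 2:
  Latitude: 51.0805′ = 0.851342°; total 86.851342
  N → positive
  Lon: 14.9835′ = 0.249725°; total 129.249725
  E → positive
Point 3:
  Latitude: 26 + 28.27/60 = 26.471167
  N → positive
  Longitude: 118 + 14.668/60 = 118.244467
  W → negative
Point 4:
  φ: 7 + 36.46/60 = 7.607667
  S → negative
  λ: 43.88′ = 0.731333°; total 126.731333
  E → positive
Point 5:
  Lat: 39 + 3.675/60 = 39.061250
  S → negative
  λ: 13.66′ = 0.227667°; total 133.227667
  hemisphere W, so the sign is −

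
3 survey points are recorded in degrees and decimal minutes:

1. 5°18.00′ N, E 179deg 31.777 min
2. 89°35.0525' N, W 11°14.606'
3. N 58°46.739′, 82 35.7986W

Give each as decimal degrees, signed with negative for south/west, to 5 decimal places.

Point 1:
  φ: 5 + 18/60 = 5.300000
  N ⇒ keep positive
  λ: 179 + 31.777/60 = 179.529617
  E → positive
Point 2:
  Lat: 35.0525′ = 0.584208°; total 89.584208
  N ⇒ keep positive
  Lon: 14.606′ = 0.243433°; total 11.243433
  hemisphere W, so the sign is −
Point 3:
  φ: 58 + 46.739/60 = 58.778983
  N → positive
  λ: 82 + 35.7986/60 = 82.596643
  hemisphere W, so the sign is −

1. 5.30000, 179.52962
2. 89.58421, -11.24343
3. 58.77898, -82.59664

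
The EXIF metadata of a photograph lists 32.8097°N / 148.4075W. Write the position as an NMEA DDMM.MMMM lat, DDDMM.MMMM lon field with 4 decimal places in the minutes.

Latitude: fractional part 0.809700 → 48.582000 minutes
Longitude: fractional part 0.407500 → 24.450000 minutes

3248.5820,N / 14824.4500,W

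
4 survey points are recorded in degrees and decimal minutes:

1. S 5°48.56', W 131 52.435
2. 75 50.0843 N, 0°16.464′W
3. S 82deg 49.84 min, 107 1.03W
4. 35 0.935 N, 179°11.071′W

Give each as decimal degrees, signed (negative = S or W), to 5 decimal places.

Point 1:
  Lat: 48.56′ = 0.809333°; total 5.809333
  hemisphere S, so the sign is −
  λ: 131 + 52.435/60 = 131.873917
  W ⇒ negate
Point 2:
  Latitude: 50.0843′ = 0.834738°; total 75.834738
  N ⇒ keep positive
  Longitude: 16.464′ = 0.274400°; total 0.274400
  W → negative
Point 3:
  Latitude: 49.84′ = 0.830667°; total 82.830667
  hemisphere S, so the sign is −
  Lon: 1.03′ = 0.017167°; total 107.017167
  hemisphere W, so the sign is −
Point 4:
  Lat: 0.935′ = 0.015583°; total 35.015583
  N → positive
  Longitude: 11.071′ = 0.184517°; total 179.184517
  W ⇒ negate

1. -5.80933, -131.87392
2. 75.83474, -0.27440
3. -82.83067, -107.01717
4. 35.01558, -179.18452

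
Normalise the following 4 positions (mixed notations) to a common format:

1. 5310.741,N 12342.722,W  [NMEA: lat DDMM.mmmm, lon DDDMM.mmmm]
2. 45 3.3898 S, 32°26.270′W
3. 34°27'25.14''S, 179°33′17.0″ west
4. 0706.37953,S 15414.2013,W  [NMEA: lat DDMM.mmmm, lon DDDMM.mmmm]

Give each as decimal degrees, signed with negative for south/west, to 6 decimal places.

Point 1:
  φ: degrees = first 2 digits = 53, minutes = 10.741; 53 + 10.741/60 = 53.1790167
  N ⇒ keep positive
  Lon: degrees = first 3 digits = 123, minutes = 42.722; 123 + 42.722/60 = 123.7120333
  W → negative
Point 2:
  Latitude: 45 + 3.3898/60 = 45.0564967
  S ⇒ negate
  λ: 32 + 26.27/60 = 32.4378333
  W ⇒ negate
Point 3:
  φ: 34 + 27/60 + 25.14/3600 = 34.4569833
  hemisphere S, so the sign is −
  Lon: 179 + 33/60 + 17/3600 = 179.5547222
  W ⇒ negate
Point 4:
  φ: degrees = first 2 digits = 7, minutes = 6.37953; 7 + 6.37953/60 = 7.1063255
  hemisphere S, so the sign is −
  Lon: degrees = first 3 digits = 154, minutes = 14.2013; 154 + 14.2013/60 = 154.2366883
  hemisphere W, so the sign is −

1. 53.179017, -123.712033
2. -45.056497, -32.437833
3. -34.456983, -179.554722
4. -7.106326, -154.236688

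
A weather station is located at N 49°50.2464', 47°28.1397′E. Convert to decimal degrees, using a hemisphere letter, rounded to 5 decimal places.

φ: 50.2464′ = 0.837440°; total 49.837440
λ: 47 + 28.1397/60 = 47.468995

49.83744° N, 47.46900° E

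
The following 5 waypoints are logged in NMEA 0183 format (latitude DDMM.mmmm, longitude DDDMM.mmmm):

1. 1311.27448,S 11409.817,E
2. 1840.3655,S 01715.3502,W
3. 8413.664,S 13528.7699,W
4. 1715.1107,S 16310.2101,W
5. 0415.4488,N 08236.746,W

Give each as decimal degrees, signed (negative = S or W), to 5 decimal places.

1. -13.18791, 114.16362
2. -18.67276, -17.25584
3. -84.22773, -135.47950
4. -17.25185, -163.17017
5. 4.25748, -82.61243

Point 1:
  Latitude: split at 2 digits → 13° and 11.27448′; 13 + 11.27448/60 = 13.187908
  S → negative
  λ: degrees = first 3 digits = 114, minutes = 9.817; 114 + 9.817/60 = 114.163617
  E ⇒ keep positive
Point 2:
  φ: degrees = first 2 digits = 18, minutes = 40.3655; 18 + 40.3655/60 = 18.672758
  hemisphere S, so the sign is −
  Lon: split at 3 digits → 017° and 15.3502′; 17 + 15.3502/60 = 17.255837
  W → negative
Point 3:
  φ: degrees = first 2 digits = 84, minutes = 13.664; 84 + 13.664/60 = 84.227733
  S → negative
  Longitude: split at 3 digits → 135° and 28.7699′; 135 + 28.7699/60 = 135.479498
  W → negative
Point 4:
  φ: split at 2 digits → 17° and 15.1107′; 17 + 15.1107/60 = 17.251845
  hemisphere S, so the sign is −
  Lon: split at 3 digits → 163° and 10.2101′; 163 + 10.2101/60 = 163.170168
  W → negative
Point 5:
  Latitude: split at 2 digits → 04° and 15.4488′; 4 + 15.4488/60 = 4.257480
  N ⇒ keep positive
  Longitude: degrees = first 3 digits = 82, minutes = 36.746; 82 + 36.746/60 = 82.612433
  W ⇒ negate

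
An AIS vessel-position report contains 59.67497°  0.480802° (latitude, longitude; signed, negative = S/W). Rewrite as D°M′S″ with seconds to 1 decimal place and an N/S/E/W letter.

59°40′29.9″ N, 0°28′50.9″ E

φ: 0.674970° → 40.49820′; 0.49820 × 60 = 29.892″
λ: 0.480802 × 60 = 28.84812′ → 28′, remainder × 60 = 50.887″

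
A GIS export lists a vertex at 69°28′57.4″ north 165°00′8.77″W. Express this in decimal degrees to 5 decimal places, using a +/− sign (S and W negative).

φ: 69° + 28/60 + 57.4/3600 = 69 + 0.466667 + 0.015944 = 69.482611
N → positive
λ: 165 + 0/60 + 8.77/3600 = 165.002436
hemisphere W, so the sign is −

69.48261, -165.00244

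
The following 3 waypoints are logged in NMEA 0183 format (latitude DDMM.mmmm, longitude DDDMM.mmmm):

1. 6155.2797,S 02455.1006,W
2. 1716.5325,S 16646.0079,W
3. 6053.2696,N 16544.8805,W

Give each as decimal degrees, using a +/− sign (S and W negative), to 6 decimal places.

1. -61.921328, -24.918343
2. -17.275542, -166.766798
3. 60.887827, -165.748008

Point 1:
  Latitude: degrees = first 2 digits = 61, minutes = 55.2797; 61 + 55.2797/60 = 61.9213283
  hemisphere S, so the sign is −
  λ: split at 3 digits → 024° and 55.1006′; 24 + 55.1006/60 = 24.9183433
  hemisphere W, so the sign is −
Point 2:
  Latitude: degrees = first 2 digits = 17, minutes = 16.5325; 17 + 16.5325/60 = 17.2755417
  hemisphere S, so the sign is −
  Lon: degrees = first 3 digits = 166, minutes = 46.0079; 166 + 46.0079/60 = 166.7667983
  W ⇒ negate
Point 3:
  Latitude: split at 2 digits → 60° and 53.2696′; 60 + 53.2696/60 = 60.8878267
  N ⇒ keep positive
  Longitude: degrees = first 3 digits = 165, minutes = 44.8805; 165 + 44.8805/60 = 165.7480083
  W → negative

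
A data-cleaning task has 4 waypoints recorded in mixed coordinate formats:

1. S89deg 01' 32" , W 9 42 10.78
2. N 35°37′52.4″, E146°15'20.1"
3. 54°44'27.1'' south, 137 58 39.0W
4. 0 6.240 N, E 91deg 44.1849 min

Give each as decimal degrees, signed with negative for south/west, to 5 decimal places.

Point 1:
  Latitude: 89 + 1/60 + 32/3600 = 89.025556
  hemisphere S, so the sign is −
  λ: 9° + 42/60 + 10.78/3600 = 9 + 0.700000 + 0.002994 = 9.702994
  W ⇒ negate
Point 2:
  φ: 35° + 37/60 + 52.4/3600 = 35 + 0.616667 + 0.014556 = 35.631222
  N ⇒ keep positive
  Longitude: 146° + 15/60 + 20.1/3600 = 146 + 0.250000 + 0.005583 = 146.255583
  E → positive
Point 3:
  Lat: 54 + 44/60 + 27.1/3600 = 54.740861
  S → negative
  Longitude: 58′ + 39″ = 58.65000′; 137 + 58.65000/60 = 137.977500
  W ⇒ negate
Point 4:
  Latitude: 6.24′ = 0.104000°; total 0.104000
  N ⇒ keep positive
  λ: 44.1849′ = 0.736415°; total 91.736415
  E → positive

1. -89.02556, -9.70299
2. 35.63122, 146.25558
3. -54.74086, -137.97750
4. 0.10400, 91.73642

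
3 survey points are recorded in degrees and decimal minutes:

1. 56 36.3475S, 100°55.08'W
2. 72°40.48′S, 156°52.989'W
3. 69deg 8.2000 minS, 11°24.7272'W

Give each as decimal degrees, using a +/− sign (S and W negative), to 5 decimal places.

Point 1:
  Latitude: 36.3475′ = 0.605792°; total 56.605792
  hemisphere S, so the sign is −
  Longitude: 100 + 55.08/60 = 100.918000
  W → negative
Point 2:
  Latitude: 40.48′ = 0.674667°; total 72.674667
  S → negative
  λ: 52.989′ = 0.883150°; total 156.883150
  W ⇒ negate
Point 3:
  Latitude: 69 + 8.2/60 = 69.136667
  S ⇒ negate
  λ: 24.7272′ = 0.412120°; total 11.412120
  W ⇒ negate

1. -56.60579, -100.91800
2. -72.67467, -156.88315
3. -69.13667, -11.41212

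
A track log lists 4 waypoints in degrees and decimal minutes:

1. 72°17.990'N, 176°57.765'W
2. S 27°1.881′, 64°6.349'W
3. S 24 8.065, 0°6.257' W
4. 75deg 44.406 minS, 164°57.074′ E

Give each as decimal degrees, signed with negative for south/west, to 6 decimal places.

1. 72.299833, -176.962750
2. -27.031350, -64.105817
3. -24.134417, -0.104283
4. -75.740100, 164.951233

Point 1:
  Lat: 72 + 17.99/60 = 72.2998333
  N → positive
  λ: 176 + 57.765/60 = 176.9627500
  W ⇒ negate
Point 2:
  Lat: 27 + 1.881/60 = 27.0313500
  hemisphere S, so the sign is −
  λ: 6.349′ = 0.105817°; total 64.1058167
  hemisphere W, so the sign is −
Point 3:
  Lat: 8.065′ = 0.134417°; total 24.1344167
  hemisphere S, so the sign is −
  Lon: 0 + 6.257/60 = 0.1042833
  W → negative
Point 4:
  Lat: 75 + 44.406/60 = 75.7401000
  S → negative
  Lon: 57.074′ = 0.951233°; total 164.9512333
  E ⇒ keep positive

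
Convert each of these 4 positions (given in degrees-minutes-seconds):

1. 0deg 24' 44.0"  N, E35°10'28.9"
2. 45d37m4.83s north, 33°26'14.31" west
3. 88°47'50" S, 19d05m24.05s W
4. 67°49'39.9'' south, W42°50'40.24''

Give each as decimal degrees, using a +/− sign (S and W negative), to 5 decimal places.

1. 0.41222, 35.17469
2. 45.61801, -33.43731
3. -88.79722, -19.09001
4. -67.82775, -42.84451

Point 1:
  Lat: 24′ + 44″ = 24.73333′; 0 + 24.73333/60 = 0.412222
  N ⇒ keep positive
  Lon: 10′ + 28.9″ = 10.48167′; 35 + 10.48167/60 = 35.174694
  E ⇒ keep positive
Point 2:
  Latitude: 45 + 37/60 + 4.83/3600 = 45.618008
  N ⇒ keep positive
  Longitude: 26′ + 14.31″ = 26.23850′; 33 + 26.23850/60 = 33.437308
  W → negative
Point 3:
  Lat: 47′ + 50″ = 47.83333′; 88 + 47.83333/60 = 88.797222
  S ⇒ negate
  Lon: 5′ + 24.05″ = 5.40083′; 19 + 5.40083/60 = 19.090014
  W ⇒ negate
Point 4:
  Latitude: 49′ + 39.9″ = 49.66500′; 67 + 49.66500/60 = 67.827750
  S → negative
  λ: 42° + 50/60 + 40.24/3600 = 42 + 0.833333 + 0.011178 = 42.844511
  hemisphere W, so the sign is −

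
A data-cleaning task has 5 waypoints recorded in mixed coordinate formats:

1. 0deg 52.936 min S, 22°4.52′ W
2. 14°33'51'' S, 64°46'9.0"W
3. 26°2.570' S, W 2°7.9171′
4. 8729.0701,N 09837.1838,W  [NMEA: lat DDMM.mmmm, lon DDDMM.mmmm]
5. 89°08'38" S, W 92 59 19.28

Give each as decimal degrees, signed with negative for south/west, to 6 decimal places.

Point 1:
  φ: 0 + 52.936/60 = 0.8822667
  S → negative
  λ: 4.52′ = 0.075333°; total 22.0753333
  hemisphere W, so the sign is −
Point 2:
  φ: 14° + 33/60 + 51/3600 = 14 + 0.550000 + 0.014167 = 14.5641667
  S → negative
  λ: 46′ + 9″ = 46.15000′; 64 + 46.15000/60 = 64.7691667
  W ⇒ negate
Point 3:
  φ: 26 + 2.57/60 = 26.0428333
  S → negative
  λ: 2 + 7.9171/60 = 2.1319517
  W → negative
Point 4:
  Latitude: degrees = first 2 digits = 87, minutes = 29.0701; 87 + 29.0701/60 = 87.4845017
  N ⇒ keep positive
  λ: degrees = first 3 digits = 98, minutes = 37.1838; 98 + 37.1838/60 = 98.6197300
  W → negative
Point 5:
  φ: 89° + 8/60 + 38/3600 = 89 + 0.133333 + 0.010556 = 89.1438889
  S ⇒ negate
  λ: 92 + 59/60 + 19.28/3600 = 92.9886889
  hemisphere W, so the sign is −

1. -0.882267, -22.075333
2. -14.564167, -64.769167
3. -26.042833, -2.131952
4. 87.484502, -98.619730
5. -89.143889, -92.988689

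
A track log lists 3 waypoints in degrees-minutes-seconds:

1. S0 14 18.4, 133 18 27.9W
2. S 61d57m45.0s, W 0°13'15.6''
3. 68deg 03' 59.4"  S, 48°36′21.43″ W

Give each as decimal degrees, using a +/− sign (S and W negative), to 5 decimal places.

1. -0.23844, -133.30775
2. -61.96250, -0.22100
3. -68.06650, -48.60595

Point 1:
  φ: 14′ + 18.4″ = 14.30667′; 0 + 14.30667/60 = 0.238444
  hemisphere S, so the sign is −
  λ: 18′ + 27.9″ = 18.46500′; 133 + 18.46500/60 = 133.307750
  hemisphere W, so the sign is −
Point 2:
  Latitude: 61° + 57/60 + 45/3600 = 61 + 0.950000 + 0.012500 = 61.962500
  S ⇒ negate
  λ: 13′ + 15.6″ = 13.26000′; 0 + 13.26000/60 = 0.221000
  hemisphere W, so the sign is −
Point 3:
  Lat: 68 + 3/60 + 59.4/3600 = 68.066500
  S → negative
  Longitude: 36′ + 21.43″ = 36.35717′; 48 + 36.35717/60 = 48.605953
  W ⇒ negate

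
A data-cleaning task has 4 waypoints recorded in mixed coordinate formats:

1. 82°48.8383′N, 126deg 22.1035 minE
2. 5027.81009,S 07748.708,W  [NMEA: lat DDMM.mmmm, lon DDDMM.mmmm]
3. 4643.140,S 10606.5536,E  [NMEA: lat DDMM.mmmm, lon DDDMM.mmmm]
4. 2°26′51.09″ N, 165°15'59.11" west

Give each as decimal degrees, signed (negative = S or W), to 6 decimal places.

1. 82.813972, 126.368392
2. -50.463502, -77.811800
3. -46.719000, 106.109227
4. 2.447525, -165.266419

Point 1:
  Latitude: 82 + 48.8383/60 = 82.8139717
  N ⇒ keep positive
  Longitude: 126 + 22.1035/60 = 126.3683917
  E ⇒ keep positive
Point 2:
  Latitude: split at 2 digits → 50° and 27.81009′; 50 + 27.81009/60 = 50.4635015
  S ⇒ negate
  Lon: degrees = first 3 digits = 77, minutes = 48.708; 77 + 48.708/60 = 77.8118000
  hemisphere W, so the sign is −
Point 3:
  Latitude: split at 2 digits → 46° and 43.14′; 46 + 43.14/60 = 46.7190000
  hemisphere S, so the sign is −
  λ: split at 3 digits → 106° and 6.5536′; 106 + 6.5536/60 = 106.1092267
  E → positive
Point 4:
  Lat: 2 + 26/60 + 51.09/3600 = 2.4475250
  N ⇒ keep positive
  Lon: 165° + 15/60 + 59.11/3600 = 165 + 0.250000 + 0.016419 = 165.2664194
  W ⇒ negate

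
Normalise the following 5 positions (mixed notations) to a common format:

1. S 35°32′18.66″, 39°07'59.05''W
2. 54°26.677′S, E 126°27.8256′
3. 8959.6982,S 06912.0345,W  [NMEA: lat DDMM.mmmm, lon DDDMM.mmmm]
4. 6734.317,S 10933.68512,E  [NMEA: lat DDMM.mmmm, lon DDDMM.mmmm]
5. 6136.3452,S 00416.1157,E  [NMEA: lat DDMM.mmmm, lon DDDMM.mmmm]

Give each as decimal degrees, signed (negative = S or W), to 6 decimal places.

Point 1:
  Latitude: 35 + 32/60 + 18.66/3600 = 35.5385167
  S → negative
  λ: 7′ + 59.05″ = 7.98417′; 39 + 7.98417/60 = 39.1330694
  hemisphere W, so the sign is −
Point 2:
  φ: 26.677′ = 0.444617°; total 54.4446167
  hemisphere S, so the sign is −
  Lon: 27.8256′ = 0.463760°; total 126.4637600
  E ⇒ keep positive
Point 3:
  Latitude: degrees = first 2 digits = 89, minutes = 59.6982; 89 + 59.6982/60 = 89.9949700
  S → negative
  λ: split at 3 digits → 069° and 12.0345′; 69 + 12.0345/60 = 69.2005750
  W ⇒ negate
Point 4:
  Latitude: degrees = first 2 digits = 67, minutes = 34.317; 67 + 34.317/60 = 67.5719500
  hemisphere S, so the sign is −
  Lon: degrees = first 3 digits = 109, minutes = 33.68512; 109 + 33.68512/60 = 109.5614187
  E → positive
Point 5:
  φ: degrees = first 2 digits = 61, minutes = 36.3452; 61 + 36.3452/60 = 61.6057533
  S ⇒ negate
  Lon: split at 3 digits → 004° and 16.1157′; 4 + 16.1157/60 = 4.2685950
  E ⇒ keep positive

1. -35.538517, -39.133069
2. -54.444617, 126.463760
3. -89.994970, -69.200575
4. -67.571950, 109.561419
5. -61.605753, 4.268595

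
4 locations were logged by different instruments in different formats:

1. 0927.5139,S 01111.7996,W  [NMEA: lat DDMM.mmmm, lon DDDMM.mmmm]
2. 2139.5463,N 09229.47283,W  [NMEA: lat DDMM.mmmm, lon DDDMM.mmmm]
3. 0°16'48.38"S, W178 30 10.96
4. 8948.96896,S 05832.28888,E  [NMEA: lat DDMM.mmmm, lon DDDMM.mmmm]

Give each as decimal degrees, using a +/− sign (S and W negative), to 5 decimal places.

1. -9.45857, -11.19666
2. 21.65911, -92.49121
3. -0.28011, -178.50304
4. -89.81615, 58.53815

Point 1:
  φ: degrees = first 2 digits = 9, minutes = 27.5139; 9 + 27.5139/60 = 9.458565
  S ⇒ negate
  Longitude: split at 3 digits → 011° and 11.7996′; 11 + 11.7996/60 = 11.196660
  hemisphere W, so the sign is −
Point 2:
  Lat: split at 2 digits → 21° and 39.5463′; 21 + 39.5463/60 = 21.659105
  N → positive
  Longitude: split at 3 digits → 092° and 29.47283′; 92 + 29.47283/60 = 92.491214
  hemisphere W, so the sign is −
Point 3:
  Lat: 0 + 16/60 + 48.38/3600 = 0.280106
  hemisphere S, so the sign is −
  λ: 178 + 30/60 + 10.96/3600 = 178.503044
  hemisphere W, so the sign is −
Point 4:
  φ: split at 2 digits → 89° and 48.96896′; 89 + 48.96896/60 = 89.816149
  S → negative
  λ: split at 3 digits → 058° and 32.28888′; 58 + 32.28888/60 = 58.538148
  E → positive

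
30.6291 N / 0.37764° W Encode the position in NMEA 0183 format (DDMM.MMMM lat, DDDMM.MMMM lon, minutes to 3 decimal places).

Latitude: 30° + 0.629100 × 60 = 30° 37.74600′
Longitude: fractional part 0.377640 → 22.65840 minutes

3037.746,N / 00022.658,W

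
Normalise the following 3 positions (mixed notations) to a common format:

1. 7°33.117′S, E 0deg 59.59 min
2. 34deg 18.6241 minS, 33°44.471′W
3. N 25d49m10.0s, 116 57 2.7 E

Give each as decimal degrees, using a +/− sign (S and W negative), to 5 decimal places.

1. -7.55195, 0.99317
2. -34.31040, -33.74118
3. 25.81944, 116.95075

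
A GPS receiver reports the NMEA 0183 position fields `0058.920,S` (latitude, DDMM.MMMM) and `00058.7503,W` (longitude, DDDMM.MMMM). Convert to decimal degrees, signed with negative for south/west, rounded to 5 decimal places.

-0.98200, -0.97917

Lat: split at 2 digits → 00° and 58.92′; 0 + 58.92/60 = 0.982000
S ⇒ negate
λ: degrees = first 3 digits = 0, minutes = 58.7503; 0 + 58.7503/60 = 0.979172
W ⇒ negate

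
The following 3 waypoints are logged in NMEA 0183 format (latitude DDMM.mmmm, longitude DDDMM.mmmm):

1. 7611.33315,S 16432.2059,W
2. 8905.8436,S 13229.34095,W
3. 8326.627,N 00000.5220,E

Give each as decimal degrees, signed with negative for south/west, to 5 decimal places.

Point 1:
  φ: degrees = first 2 digits = 76, minutes = 11.33315; 76 + 11.33315/60 = 76.188886
  hemisphere S, so the sign is −
  λ: degrees = first 3 digits = 164, minutes = 32.2059; 164 + 32.2059/60 = 164.536765
  W ⇒ negate
Point 2:
  Lat: split at 2 digits → 89° and 5.8436′; 89 + 5.8436/60 = 89.097393
  S → negative
  Longitude: split at 3 digits → 132° and 29.34095′; 132 + 29.34095/60 = 132.489016
  W ⇒ negate
Point 3:
  φ: split at 2 digits → 83° and 26.627′; 83 + 26.627/60 = 83.443783
  N ⇒ keep positive
  Longitude: split at 3 digits → 000° and 0.522′; 0 + 0.522/60 = 0.008700
  E → positive

1. -76.18889, -164.53677
2. -89.09739, -132.48902
3. 83.44378, 0.00870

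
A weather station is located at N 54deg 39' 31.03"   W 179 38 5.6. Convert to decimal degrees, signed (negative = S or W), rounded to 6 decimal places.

54.658619, -179.634889

Lat: 54 + 39/60 + 31.03/3600 = 54.6586194
N ⇒ keep positive
λ: 179° + 38/60 + 5.6/3600 = 179 + 0.633333 + 0.001556 = 179.6348889
W → negative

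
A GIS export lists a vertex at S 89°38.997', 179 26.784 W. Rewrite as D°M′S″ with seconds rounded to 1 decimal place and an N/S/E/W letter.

Latitude: 38.99700′ → 38′ and 0.99700 × 60 = 59.820″
λ: fractional minutes 0.78400 × 60 = 47.040″

89°38′59.8″ S, 179°26′47.0″ W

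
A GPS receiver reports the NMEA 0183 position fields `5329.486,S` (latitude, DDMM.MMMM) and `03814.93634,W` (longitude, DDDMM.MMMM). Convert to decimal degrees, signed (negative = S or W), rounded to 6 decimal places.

-53.491433, -38.248939

Latitude: split at 2 digits → 53° and 29.486′; 53 + 29.486/60 = 53.4914333
S → negative
λ: degrees = first 3 digits = 38, minutes = 14.93634; 38 + 14.93634/60 = 38.2489390
hemisphere W, so the sign is −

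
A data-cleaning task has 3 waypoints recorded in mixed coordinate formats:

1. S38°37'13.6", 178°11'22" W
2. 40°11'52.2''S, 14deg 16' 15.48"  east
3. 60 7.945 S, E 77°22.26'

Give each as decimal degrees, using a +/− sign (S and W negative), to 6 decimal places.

1. -38.620444, -178.189444
2. -40.197833, 14.270967
3. -60.132417, 77.371000

Point 1:
  Lat: 37′ + 13.6″ = 37.22667′; 38 + 37.22667/60 = 38.6204444
  S → negative
  Lon: 178 + 11/60 + 22/3600 = 178.1894444
  W → negative
Point 2:
  φ: 11′ + 52.2″ = 11.87000′; 40 + 11.87000/60 = 40.1978333
  S → negative
  λ: 14° + 16/60 + 15.48/3600 = 14 + 0.266667 + 0.004300 = 14.2709667
  E ⇒ keep positive
Point 3:
  Lat: 7.945′ = 0.132417°; total 60.1324167
  S ⇒ negate
  λ: 77 + 22.26/60 = 77.3710000
  E ⇒ keep positive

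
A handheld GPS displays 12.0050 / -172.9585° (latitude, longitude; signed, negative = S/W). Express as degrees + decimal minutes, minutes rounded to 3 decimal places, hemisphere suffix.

φ: minutes = (12.005000 − 12) × 60 = 0.30000
Longitude is negative → W; |value| = 172.958500
λ: fractional part 0.958500 → 57.51000 minutes

12° 0.300′ N, 172° 57.510′ W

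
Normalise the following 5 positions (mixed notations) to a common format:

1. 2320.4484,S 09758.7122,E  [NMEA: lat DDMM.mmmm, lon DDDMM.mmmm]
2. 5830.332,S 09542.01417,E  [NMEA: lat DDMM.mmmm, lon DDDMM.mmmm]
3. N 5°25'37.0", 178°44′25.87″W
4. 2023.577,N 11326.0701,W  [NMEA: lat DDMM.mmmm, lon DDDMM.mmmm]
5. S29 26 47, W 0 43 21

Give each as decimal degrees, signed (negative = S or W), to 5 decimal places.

1. -23.34081, 97.97854
2. -58.50553, 95.70024
3. 5.42694, -178.74052
4. 20.39295, -113.43450
5. -29.44639, -0.72250

Point 1:
  Latitude: split at 2 digits → 23° and 20.4484′; 23 + 20.4484/60 = 23.340807
  S ⇒ negate
  Longitude: degrees = first 3 digits = 97, minutes = 58.7122; 97 + 58.7122/60 = 97.978537
  E → positive
Point 2:
  Latitude: split at 2 digits → 58° and 30.332′; 58 + 30.332/60 = 58.505533
  S ⇒ negate
  λ: degrees = first 3 digits = 95, minutes = 42.01417; 95 + 42.01417/60 = 95.700236
  E → positive
Point 3:
  φ: 25′ + 37″ = 25.61667′; 5 + 25.61667/60 = 5.426944
  N → positive
  Lon: 44′ + 25.87″ = 44.43117′; 178 + 44.43117/60 = 178.740519
  hemisphere W, so the sign is −
Point 4:
  φ: split at 2 digits → 20° and 23.577′; 20 + 23.577/60 = 20.392950
  N ⇒ keep positive
  λ: split at 3 digits → 113° and 26.0701′; 113 + 26.0701/60 = 113.434502
  hemisphere W, so the sign is −
Point 5:
  Latitude: 29° + 26/60 + 47/3600 = 29 + 0.433333 + 0.013056 = 29.446389
  S → negative
  Lon: 0° + 43/60 + 21/3600 = 0 + 0.716667 + 0.005833 = 0.722500
  hemisphere W, so the sign is −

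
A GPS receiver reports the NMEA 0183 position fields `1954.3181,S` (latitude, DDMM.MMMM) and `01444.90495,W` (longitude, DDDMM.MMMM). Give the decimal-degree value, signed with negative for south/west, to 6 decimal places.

Latitude: degrees = first 2 digits = 19, minutes = 54.3181; 19 + 54.3181/60 = 19.9053017
S → negative
Longitude: degrees = first 3 digits = 14, minutes = 44.90495; 14 + 44.90495/60 = 14.7484158
W ⇒ negate

-19.905302, -14.748416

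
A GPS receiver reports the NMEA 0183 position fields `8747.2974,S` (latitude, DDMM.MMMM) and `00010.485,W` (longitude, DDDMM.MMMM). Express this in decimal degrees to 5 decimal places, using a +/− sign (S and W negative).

Lat: degrees = first 2 digits = 87, minutes = 47.2974; 87 + 47.2974/60 = 87.788290
S → negative
Lon: degrees = first 3 digits = 0, minutes = 10.485; 0 + 10.485/60 = 0.174750
hemisphere W, so the sign is −

-87.78829, -0.17475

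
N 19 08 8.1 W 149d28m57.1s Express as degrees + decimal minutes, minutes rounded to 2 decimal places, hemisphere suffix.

Lat: 8 + 8.1/60 = 8.1350′
Longitude: seconds/60 = 0.95167; minutes = 28 + 0.95167 = 28.9517

19° 8.14′ N, 149° 28.95′ W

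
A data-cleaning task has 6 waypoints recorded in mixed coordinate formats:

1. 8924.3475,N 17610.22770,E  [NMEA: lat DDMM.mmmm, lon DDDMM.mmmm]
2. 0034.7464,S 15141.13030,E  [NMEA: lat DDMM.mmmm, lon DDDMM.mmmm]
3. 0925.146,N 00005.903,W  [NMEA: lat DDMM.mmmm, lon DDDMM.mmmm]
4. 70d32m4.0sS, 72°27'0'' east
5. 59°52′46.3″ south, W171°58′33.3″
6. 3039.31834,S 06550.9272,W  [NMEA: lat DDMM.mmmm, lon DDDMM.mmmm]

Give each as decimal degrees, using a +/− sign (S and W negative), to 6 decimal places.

Point 1:
  φ: degrees = first 2 digits = 89, minutes = 24.3475; 89 + 24.3475/60 = 89.4057917
  N → positive
  Lon: degrees = first 3 digits = 176, minutes = 10.2277; 176 + 10.2277/60 = 176.1704617
  E → positive
Point 2:
  φ: split at 2 digits → 00° and 34.7464′; 0 + 34.7464/60 = 0.5791067
  S ⇒ negate
  Lon: split at 3 digits → 151° and 41.1303′; 151 + 41.1303/60 = 151.6855050
  E ⇒ keep positive
Point 3:
  φ: degrees = first 2 digits = 9, minutes = 25.146; 9 + 25.146/60 = 9.4191000
  N ⇒ keep positive
  Longitude: degrees = first 3 digits = 0, minutes = 5.903; 0 + 5.903/60 = 0.0983833
  W ⇒ negate
Point 4:
  Latitude: 70 + 32/60 + 4/3600 = 70.5344444
  hemisphere S, so the sign is −
  Lon: 27′ + 0″ = 27.00000′; 72 + 27.00000/60 = 72.4500000
  E → positive
Point 5:
  Latitude: 59 + 52/60 + 46.3/3600 = 59.8795278
  S ⇒ negate
  λ: 58′ + 33.3″ = 58.55500′; 171 + 58.55500/60 = 171.9759167
  W ⇒ negate
Point 6:
  φ: split at 2 digits → 30° and 39.31834′; 30 + 39.31834/60 = 30.6553057
  hemisphere S, so the sign is −
  Lon: split at 3 digits → 065° and 50.9272′; 65 + 50.9272/60 = 65.8487867
  hemisphere W, so the sign is −

1. 89.405792, 176.170462
2. -0.579107, 151.685505
3. 9.419100, -0.098383
4. -70.534444, 72.450000
5. -59.879528, -171.975917
6. -30.655306, -65.848787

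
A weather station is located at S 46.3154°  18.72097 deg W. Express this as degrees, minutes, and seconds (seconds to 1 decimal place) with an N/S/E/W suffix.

46°18′55.4″ S, 18°43′15.5″ W

Latitude: 0.315400 × 60 = 18.92400′ → 18′, remainder × 60 = 55.440″
λ: 0.720970 × 60 = 43.25820′ → 43′, remainder × 60 = 15.492″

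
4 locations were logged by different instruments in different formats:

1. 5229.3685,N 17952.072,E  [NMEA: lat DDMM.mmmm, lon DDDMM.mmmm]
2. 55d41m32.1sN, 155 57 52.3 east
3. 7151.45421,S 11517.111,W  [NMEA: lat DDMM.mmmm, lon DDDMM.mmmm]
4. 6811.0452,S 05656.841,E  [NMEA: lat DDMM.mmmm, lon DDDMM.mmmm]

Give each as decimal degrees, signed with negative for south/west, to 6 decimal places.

1. 52.489475, 179.867867
2. 55.692250, 155.964528
3. -71.857570, -115.285183
4. -68.184087, 56.947350

Point 1:
  φ: degrees = first 2 digits = 52, minutes = 29.3685; 52 + 29.3685/60 = 52.4894750
  N ⇒ keep positive
  λ: degrees = first 3 digits = 179, minutes = 52.072; 179 + 52.072/60 = 179.8678667
  E → positive
Point 2:
  φ: 41′ + 32.1″ = 41.53500′; 55 + 41.53500/60 = 55.6922500
  N ⇒ keep positive
  λ: 155° + 57/60 + 52.3/3600 = 155 + 0.950000 + 0.014528 = 155.9645278
  E → positive
Point 3:
  φ: split at 2 digits → 71° and 51.45421′; 71 + 51.45421/60 = 71.8575702
  S → negative
  λ: degrees = first 3 digits = 115, minutes = 17.111; 115 + 17.111/60 = 115.2851833
  W ⇒ negate
Point 4:
  φ: split at 2 digits → 68° and 11.0452′; 68 + 11.0452/60 = 68.1840867
  hemisphere S, so the sign is −
  Longitude: split at 3 digits → 056° and 56.841′; 56 + 56.841/60 = 56.9473500
  E → positive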